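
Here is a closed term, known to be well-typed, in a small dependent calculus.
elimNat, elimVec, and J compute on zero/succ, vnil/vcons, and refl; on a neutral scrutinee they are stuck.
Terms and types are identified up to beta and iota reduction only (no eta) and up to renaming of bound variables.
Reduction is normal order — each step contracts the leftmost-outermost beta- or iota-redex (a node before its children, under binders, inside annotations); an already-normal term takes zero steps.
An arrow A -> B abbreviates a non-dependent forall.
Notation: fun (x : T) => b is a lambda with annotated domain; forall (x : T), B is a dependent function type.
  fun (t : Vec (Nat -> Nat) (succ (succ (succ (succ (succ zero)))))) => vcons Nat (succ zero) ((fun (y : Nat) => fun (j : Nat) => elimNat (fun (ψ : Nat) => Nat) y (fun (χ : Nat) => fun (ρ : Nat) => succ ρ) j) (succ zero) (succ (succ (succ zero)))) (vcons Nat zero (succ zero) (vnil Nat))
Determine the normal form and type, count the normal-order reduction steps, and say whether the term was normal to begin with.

reduced normal form:
  fun (t : Vec (Nat -> Nat) (succ (succ (succ (succ (succ zero)))))) => vcons Nat (succ zero) (succ (succ (succ (succ zero)))) (vcons Nat zero (succ zero) (vnil Nat))
inferred type:
  Vec (Nat -> Nat) (succ (succ (succ (succ (succ zero))))) -> Vec Nat (succ (succ zero))
reduction steps (normal order): 12
started in normal form: no
first contracted redex: a beta-redex


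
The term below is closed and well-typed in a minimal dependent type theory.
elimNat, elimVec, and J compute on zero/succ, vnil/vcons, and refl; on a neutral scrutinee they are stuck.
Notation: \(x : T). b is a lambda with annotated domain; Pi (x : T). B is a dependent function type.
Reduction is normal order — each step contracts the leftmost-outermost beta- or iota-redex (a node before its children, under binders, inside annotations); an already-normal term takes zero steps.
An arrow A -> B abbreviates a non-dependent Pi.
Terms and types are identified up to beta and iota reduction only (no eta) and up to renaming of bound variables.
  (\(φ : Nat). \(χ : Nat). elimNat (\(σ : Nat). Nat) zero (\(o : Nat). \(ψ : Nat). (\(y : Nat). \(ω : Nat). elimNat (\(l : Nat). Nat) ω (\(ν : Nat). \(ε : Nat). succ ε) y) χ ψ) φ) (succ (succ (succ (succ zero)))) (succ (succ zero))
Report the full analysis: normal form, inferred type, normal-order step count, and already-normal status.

resulting normal form:
  succ (succ (succ (succ (succ (succ (succ (succ zero)))))))
inferred type:
  Nat
steps to reach normal form (normal order): 51
already normal: no
first contracted redex: a beta-redex


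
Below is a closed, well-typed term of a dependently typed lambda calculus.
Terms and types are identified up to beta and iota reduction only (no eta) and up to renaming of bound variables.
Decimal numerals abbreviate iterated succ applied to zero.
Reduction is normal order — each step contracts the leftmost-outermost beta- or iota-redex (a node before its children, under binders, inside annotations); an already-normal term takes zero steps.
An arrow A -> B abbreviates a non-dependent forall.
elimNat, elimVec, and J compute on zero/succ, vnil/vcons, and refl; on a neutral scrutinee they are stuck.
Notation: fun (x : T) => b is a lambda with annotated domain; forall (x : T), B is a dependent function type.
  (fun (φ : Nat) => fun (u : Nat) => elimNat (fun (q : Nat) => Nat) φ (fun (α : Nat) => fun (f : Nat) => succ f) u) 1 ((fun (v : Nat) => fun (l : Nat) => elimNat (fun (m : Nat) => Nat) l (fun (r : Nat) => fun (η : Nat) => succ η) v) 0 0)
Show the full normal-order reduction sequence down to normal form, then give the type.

reduction (normal order):
  (fun (φ : Nat) => fun (u : Nat) => elimNat (fun (q : Nat) => Nat) φ (fun (α : Nat) => fun (f : Nat) => succ f) u) 1 ((fun (v : Nat) => fun (l : Nat) => elimNat (fun (m : Nat) => Nat) l (fun (r : Nat) => fun (η : Nat) => succ η) v) 0 0)
  ~> (fun (φ : Nat) => elimNat (fun (u : Nat) => Nat) 1 (fun (q : Nat) => fun (α : Nat) => succ α) φ) ((fun (f : Nat) => fun (v : Nat) => elimNat (fun (l : Nat) => Nat) v (fun (m : Nat) => fun (r : Nat) => succ r) f) 0 0)
  ~> elimNat (fun (φ : Nat) => Nat) 1 (fun (u : Nat) => fun (q : Nat) => succ q) ((fun (α : Nat) => fun (f : Nat) => elimNat (fun (v : Nat) => Nat) f (fun (l : Nat) => fun (m : Nat) => succ m) α) 0 0)
  ~> elimNat (fun (φ : Nat) => Nat) 1 (fun (u : Nat) => fun (q : Nat) => succ q) ((fun (α : Nat) => elimNat (fun (f : Nat) => Nat) α (fun (v : Nat) => fun (l : Nat) => succ l) 0) 0)
  ~> elimNat (fun (φ : Nat) => Nat) 1 (fun (u : Nat) => fun (q : Nat) => succ q) (elimNat (fun (α : Nat) => Nat) 0 (fun (f : Nat) => fun (v : Nat) => succ v) 0)
  ~> elimNat (fun (φ : Nat) => Nat) 1 (fun (u : Nat) => fun (q : Nat) => succ q) 0
  ~> 1
the term's type:
  Nat


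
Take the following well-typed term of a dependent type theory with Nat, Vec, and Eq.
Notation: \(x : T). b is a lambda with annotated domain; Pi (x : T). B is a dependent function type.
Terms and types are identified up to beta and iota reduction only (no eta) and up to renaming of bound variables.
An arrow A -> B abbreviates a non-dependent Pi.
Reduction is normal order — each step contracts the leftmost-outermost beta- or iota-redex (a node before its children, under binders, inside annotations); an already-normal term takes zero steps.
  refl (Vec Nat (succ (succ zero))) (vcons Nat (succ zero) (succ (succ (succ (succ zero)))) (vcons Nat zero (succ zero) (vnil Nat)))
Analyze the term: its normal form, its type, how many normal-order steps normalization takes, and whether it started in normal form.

normal form:
  refl (Vec Nat (succ (succ zero))) (vcons Nat (succ zero) (succ (succ (succ (succ zero)))) (vcons Nat zero (succ zero) (vnil Nat)))
the term's type:
  Eq (Vec Nat (succ (succ zero))) (vcons Nat (succ zero) (succ (succ (succ (succ zero)))) (vcons Nat zero (succ zero) (vnil Nat))) (vcons Nat (succ zero) (succ (succ (succ (succ zero)))) (vcons Nat zero (succ zero) (vnil Nat)))
normal-order step count: 0
term was already normal: yes


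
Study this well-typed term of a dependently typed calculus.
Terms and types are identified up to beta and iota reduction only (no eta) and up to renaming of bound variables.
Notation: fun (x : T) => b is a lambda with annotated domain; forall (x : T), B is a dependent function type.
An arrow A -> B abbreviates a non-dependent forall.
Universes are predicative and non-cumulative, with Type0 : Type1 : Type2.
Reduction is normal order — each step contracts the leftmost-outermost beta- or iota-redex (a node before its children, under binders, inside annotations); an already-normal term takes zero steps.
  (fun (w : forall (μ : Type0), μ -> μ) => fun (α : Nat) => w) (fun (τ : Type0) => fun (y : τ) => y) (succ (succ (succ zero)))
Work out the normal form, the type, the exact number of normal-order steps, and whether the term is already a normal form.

resulting normal form:
  fun (w : Type0) => fun (μ : w) => μ
type:
  forall (w : Type0), w -> w
normal-order step count: 2
term was already normal: no
first contracted redex: a beta-redex


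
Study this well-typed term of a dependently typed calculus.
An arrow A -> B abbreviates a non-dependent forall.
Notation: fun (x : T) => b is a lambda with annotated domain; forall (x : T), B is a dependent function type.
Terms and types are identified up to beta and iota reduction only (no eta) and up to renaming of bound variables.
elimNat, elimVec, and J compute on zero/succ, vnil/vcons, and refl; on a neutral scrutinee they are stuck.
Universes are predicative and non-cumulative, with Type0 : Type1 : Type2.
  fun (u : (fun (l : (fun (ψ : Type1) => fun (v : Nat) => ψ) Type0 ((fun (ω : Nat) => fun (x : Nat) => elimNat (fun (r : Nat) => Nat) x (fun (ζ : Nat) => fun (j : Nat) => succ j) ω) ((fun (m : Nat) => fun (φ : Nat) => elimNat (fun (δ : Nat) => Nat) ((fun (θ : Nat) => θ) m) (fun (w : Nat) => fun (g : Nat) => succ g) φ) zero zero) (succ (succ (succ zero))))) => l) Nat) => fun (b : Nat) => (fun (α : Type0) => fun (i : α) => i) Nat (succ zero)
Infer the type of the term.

type:
  Nat -> Nat -> Nat


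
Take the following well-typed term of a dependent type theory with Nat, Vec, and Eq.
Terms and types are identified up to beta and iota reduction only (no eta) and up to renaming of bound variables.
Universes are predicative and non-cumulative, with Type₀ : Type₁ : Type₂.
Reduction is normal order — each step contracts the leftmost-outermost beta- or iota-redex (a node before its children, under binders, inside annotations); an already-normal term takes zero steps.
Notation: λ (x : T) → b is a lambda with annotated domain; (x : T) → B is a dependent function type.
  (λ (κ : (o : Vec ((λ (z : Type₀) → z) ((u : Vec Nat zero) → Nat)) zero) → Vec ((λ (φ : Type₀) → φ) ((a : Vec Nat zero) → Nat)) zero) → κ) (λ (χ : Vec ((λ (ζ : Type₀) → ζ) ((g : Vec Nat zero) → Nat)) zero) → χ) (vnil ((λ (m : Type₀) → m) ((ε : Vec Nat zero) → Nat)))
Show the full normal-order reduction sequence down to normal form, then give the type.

normal-order reduction:
  (λ (κ : (o : Vec ((λ (z : Type₀) → z) ((u : Vec Nat zero) → Nat)) zero) → Vec ((λ (φ : Type₀) → φ) ((a : Vec Nat zero) → Nat)) zero) → κ) (λ (χ : Vec ((λ (ζ : Type₀) → ζ) ((g : Vec Nat zero) → Nat)) zero) → χ) (vnil ((λ (m : Type₀) → m) ((ε : Vec Nat zero) → Nat)))
  ~> (λ (κ : Vec ((λ (o : Type₀) → o) ((z : Vec Nat zero) → Nat)) zero) → κ) (vnil ((λ (u : Type₀) → u) ((φ : Vec Nat zero) → Nat)))
  ~> vnil ((λ (κ : Type₀) → κ) ((o : Vec Nat zero) → Nat))
  ~> vnil ((κ : Vec Nat zero) → Nat)
type:
  Vec ((κ : Vec Nat zero) → Nat) zero


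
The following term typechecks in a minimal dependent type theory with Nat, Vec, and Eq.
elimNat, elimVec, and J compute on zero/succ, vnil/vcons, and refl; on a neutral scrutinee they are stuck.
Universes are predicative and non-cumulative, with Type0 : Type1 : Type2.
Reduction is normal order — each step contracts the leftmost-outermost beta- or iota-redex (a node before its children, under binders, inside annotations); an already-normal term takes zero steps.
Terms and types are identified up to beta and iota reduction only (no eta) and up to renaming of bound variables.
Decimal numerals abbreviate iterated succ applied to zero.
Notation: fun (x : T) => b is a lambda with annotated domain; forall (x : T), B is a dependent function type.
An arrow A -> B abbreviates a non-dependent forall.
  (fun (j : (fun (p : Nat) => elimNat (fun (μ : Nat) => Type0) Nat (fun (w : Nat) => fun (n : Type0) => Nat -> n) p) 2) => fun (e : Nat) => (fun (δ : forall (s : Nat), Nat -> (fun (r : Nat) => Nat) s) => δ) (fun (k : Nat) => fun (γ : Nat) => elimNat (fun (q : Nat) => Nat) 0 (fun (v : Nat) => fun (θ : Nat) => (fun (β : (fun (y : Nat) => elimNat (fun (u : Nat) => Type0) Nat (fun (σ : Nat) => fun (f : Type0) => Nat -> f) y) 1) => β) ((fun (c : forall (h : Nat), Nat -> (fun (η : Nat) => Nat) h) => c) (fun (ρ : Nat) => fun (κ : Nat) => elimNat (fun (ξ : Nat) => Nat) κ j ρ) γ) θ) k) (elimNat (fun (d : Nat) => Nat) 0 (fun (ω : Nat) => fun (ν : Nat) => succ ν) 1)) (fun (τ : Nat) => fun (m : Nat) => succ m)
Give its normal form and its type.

resulting normal form:
  fun (j : Nat) => fun (p : Nat) => elimNat (fun (μ : Nat) => Nat) 0 (fun (w : Nat) => fun (n : Nat) => succ n) p
the term's type:
  Nat -> Nat -> Nat
observation: the leftmost-outermost redex is a beta-redex, and normalization takes 15 steps.


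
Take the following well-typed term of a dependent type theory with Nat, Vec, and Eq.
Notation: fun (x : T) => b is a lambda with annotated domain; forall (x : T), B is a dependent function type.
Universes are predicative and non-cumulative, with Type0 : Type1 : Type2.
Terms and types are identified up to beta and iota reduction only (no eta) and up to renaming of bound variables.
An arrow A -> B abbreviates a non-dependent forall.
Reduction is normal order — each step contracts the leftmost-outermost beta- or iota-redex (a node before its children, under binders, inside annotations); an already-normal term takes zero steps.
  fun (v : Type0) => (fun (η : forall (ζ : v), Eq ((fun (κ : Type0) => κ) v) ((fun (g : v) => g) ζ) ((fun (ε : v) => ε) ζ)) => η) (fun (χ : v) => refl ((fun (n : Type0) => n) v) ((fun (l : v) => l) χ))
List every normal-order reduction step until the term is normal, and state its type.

reduction (normal order):
  fun (v : Type0) => (fun (η : forall (ζ : v), Eq ((fun (κ : Type0) => κ) v) ((fun (g : v) => g) ζ) ((fun (ε : v) => ε) ζ)) => η) (fun (χ : v) => refl ((fun (n : Type0) => n) v) ((fun (l : v) => l) χ))
  ~> fun (v : Type0) => fun (η : v) => refl ((fun (ζ : Type0) => ζ) v) ((fun (κ : v) => κ) η)
  ~> fun (v : Type0) => fun (η : v) => refl v ((fun (ζ : v) => ζ) η)
  ~> fun (v : Type0) => fun (η : v) => refl v η
inferred type:
  forall (v : Type0), forall (η : v), Eq v η η


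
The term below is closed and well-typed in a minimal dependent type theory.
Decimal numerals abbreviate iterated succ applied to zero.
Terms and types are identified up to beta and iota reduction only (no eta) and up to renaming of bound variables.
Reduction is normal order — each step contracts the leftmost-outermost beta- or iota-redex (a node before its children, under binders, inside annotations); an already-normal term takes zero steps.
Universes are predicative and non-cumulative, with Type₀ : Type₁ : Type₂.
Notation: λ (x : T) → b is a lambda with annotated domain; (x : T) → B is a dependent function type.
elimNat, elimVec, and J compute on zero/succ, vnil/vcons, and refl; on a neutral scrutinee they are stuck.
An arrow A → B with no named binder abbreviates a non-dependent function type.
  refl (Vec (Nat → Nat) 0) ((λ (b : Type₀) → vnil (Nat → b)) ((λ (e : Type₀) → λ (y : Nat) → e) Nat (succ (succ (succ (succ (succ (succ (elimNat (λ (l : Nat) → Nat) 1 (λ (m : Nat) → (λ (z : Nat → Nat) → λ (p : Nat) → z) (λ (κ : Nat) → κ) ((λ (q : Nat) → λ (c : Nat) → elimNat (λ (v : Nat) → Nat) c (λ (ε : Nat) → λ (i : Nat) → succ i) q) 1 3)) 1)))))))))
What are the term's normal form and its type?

reduced normal form:
  refl (Vec (Nat → Nat) 0) (vnil (Nat → Nat))
type:
  Eq (Vec (Nat → Nat) 0) (vnil (Nat → Nat)) (vnil (Nat → Nat))
observation: 3 normal-order steps normalize the term, beginning with a beta-redex.


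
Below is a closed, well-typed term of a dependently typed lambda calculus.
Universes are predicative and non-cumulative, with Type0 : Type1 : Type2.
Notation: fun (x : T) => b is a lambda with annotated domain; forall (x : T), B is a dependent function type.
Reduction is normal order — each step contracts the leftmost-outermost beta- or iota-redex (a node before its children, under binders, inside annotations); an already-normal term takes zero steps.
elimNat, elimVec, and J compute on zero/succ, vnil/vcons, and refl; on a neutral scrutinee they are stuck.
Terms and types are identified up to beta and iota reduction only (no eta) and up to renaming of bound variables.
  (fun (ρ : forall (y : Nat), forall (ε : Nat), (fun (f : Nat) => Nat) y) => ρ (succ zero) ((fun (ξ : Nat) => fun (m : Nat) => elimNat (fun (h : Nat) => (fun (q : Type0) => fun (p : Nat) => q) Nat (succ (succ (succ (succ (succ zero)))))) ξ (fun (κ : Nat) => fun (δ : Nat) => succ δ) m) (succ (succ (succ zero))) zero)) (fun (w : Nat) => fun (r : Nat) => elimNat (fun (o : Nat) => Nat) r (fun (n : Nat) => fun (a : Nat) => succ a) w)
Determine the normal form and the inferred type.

reduced normal form:
  succ (succ (succ (succ zero)))
type:
  Nat
observation: the first redex contracted is a beta-redex; the normal form is reached in 10 normal-order steps.


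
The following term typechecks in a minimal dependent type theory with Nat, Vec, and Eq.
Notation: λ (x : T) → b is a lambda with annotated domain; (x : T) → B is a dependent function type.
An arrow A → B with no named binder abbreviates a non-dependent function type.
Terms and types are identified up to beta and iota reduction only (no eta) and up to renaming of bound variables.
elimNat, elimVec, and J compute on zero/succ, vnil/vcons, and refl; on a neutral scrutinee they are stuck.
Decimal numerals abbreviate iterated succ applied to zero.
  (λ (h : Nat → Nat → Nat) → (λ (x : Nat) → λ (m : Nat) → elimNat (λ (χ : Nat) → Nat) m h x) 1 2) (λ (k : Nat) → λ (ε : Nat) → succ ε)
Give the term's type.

the term's type:
  Nat


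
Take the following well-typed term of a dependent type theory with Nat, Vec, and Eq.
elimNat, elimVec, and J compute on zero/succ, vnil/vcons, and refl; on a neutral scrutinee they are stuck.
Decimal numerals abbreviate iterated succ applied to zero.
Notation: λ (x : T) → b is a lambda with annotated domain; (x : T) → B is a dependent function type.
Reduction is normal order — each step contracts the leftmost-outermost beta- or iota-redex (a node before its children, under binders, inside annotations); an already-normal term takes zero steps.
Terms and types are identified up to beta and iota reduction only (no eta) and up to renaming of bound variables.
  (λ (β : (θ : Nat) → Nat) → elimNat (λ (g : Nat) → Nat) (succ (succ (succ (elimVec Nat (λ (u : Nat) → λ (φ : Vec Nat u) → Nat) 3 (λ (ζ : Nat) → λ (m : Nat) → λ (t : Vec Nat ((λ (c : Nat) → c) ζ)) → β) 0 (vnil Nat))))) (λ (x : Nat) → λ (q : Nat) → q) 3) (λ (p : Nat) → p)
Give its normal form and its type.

resulting normal form:
  6
the term's type:
  Nat


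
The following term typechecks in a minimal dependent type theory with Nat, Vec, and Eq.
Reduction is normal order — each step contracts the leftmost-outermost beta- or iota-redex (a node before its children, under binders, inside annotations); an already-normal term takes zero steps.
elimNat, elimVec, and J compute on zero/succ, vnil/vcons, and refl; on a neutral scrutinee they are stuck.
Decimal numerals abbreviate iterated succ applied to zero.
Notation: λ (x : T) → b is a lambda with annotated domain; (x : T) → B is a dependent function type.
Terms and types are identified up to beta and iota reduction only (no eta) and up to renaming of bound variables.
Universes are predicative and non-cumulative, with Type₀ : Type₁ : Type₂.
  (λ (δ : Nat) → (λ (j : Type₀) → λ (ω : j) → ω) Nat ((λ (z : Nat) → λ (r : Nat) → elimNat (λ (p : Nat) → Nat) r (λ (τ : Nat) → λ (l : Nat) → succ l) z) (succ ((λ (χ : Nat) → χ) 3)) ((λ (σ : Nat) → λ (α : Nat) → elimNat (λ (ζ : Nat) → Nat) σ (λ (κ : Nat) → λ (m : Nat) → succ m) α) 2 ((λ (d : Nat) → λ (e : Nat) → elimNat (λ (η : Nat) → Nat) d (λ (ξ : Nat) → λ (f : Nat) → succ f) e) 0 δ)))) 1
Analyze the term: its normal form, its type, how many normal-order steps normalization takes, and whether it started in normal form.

reduced normal form:
  7
the term's type:
  Nat
normal-order step count: 31
started in normal form: no
first redex: a beta-redex


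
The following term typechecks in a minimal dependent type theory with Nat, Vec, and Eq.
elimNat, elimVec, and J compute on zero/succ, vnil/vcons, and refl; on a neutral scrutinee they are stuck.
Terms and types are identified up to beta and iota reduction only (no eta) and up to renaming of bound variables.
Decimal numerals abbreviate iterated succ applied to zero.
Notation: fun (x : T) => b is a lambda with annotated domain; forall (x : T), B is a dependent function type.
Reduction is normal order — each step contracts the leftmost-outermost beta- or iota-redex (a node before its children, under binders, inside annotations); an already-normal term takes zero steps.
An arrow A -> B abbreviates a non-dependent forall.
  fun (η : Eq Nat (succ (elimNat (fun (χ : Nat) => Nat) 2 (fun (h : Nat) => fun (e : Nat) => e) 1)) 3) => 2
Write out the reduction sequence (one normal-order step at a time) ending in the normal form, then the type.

normal-order reduction sequence:
  fun (η : Eq Nat (succ (elimNat (fun (χ : Nat) => Nat) 2 (fun (h : Nat) => fun (e : Nat) => e) 1)) 3) => 2
  ~> fun (η : Eq Nat (succ ((fun (χ : Nat) => fun (h : Nat) => h) 0 (elimNat (fun (e : Nat) => Nat) 2 (fun (ψ : Nat) => fun (ρ : Nat) => ρ) 0))) 3) => 2
  ~> fun (η : Eq Nat (succ ((fun (χ : Nat) => χ) (elimNat (fun (h : Nat) => Nat) 2 (fun (e : Nat) => fun (ψ : Nat) => ψ) 0))) 3) => 2
  ~> fun (η : Eq Nat (succ (elimNat (fun (χ : Nat) => Nat) 2 (fun (h : Nat) => fun (e : Nat) => e) 0)) 3) => 2
  ~> fun (η : Eq Nat 3 3) => 2
the term's type:
  Eq Nat 3 3 -> Nat


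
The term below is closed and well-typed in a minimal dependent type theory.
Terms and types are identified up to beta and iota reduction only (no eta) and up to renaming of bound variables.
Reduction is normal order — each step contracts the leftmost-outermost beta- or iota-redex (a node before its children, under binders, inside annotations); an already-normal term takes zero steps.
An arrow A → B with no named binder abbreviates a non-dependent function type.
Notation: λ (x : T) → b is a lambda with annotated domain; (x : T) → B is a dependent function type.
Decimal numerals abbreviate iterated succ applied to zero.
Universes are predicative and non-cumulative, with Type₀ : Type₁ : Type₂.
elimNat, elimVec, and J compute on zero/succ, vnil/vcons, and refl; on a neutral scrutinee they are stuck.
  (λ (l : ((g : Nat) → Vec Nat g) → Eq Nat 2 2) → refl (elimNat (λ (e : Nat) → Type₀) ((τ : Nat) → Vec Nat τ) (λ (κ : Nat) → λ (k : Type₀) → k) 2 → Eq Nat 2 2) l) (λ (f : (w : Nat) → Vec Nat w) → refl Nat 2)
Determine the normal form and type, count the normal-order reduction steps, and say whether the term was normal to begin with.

reduced normal form:
  refl (((l : Nat) → Vec Nat l) → Eq Nat 2 2) (λ (g : (e : Nat) → Vec Nat e) → refl Nat 2)
inferred type:
  Eq (((l : Nat) → Vec Nat l) → Eq Nat 2 2) (λ (g : (e : Nat) → Vec Nat e) → refl Nat 2) (λ (τ : (κ : Nat) → Vec Nat κ) → refl Nat 2)
reduction steps (normal order): 8
already normal: no
first contracted redex: a beta-redex


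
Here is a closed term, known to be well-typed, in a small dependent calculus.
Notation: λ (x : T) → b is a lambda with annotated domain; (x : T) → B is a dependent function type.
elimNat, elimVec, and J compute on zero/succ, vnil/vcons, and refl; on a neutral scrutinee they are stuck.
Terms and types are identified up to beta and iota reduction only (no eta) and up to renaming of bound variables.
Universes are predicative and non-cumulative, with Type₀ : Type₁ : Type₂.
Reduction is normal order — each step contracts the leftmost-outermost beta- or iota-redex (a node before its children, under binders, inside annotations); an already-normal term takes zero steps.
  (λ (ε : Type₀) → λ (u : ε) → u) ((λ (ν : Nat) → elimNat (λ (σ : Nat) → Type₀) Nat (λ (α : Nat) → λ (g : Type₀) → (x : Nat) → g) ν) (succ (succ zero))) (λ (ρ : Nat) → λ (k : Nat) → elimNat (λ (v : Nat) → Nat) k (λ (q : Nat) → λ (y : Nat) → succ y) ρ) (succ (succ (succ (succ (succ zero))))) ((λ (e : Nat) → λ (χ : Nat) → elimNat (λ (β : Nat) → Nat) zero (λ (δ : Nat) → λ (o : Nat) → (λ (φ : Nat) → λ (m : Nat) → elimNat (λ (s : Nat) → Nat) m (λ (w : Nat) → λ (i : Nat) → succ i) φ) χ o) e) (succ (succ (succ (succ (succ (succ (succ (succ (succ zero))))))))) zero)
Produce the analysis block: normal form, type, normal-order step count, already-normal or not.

normal form:
  succ (succ (succ (succ (succ zero))))
the term's type:
  Nat
normal-order step count: 77
already normal: no
first redex: a beta-redex


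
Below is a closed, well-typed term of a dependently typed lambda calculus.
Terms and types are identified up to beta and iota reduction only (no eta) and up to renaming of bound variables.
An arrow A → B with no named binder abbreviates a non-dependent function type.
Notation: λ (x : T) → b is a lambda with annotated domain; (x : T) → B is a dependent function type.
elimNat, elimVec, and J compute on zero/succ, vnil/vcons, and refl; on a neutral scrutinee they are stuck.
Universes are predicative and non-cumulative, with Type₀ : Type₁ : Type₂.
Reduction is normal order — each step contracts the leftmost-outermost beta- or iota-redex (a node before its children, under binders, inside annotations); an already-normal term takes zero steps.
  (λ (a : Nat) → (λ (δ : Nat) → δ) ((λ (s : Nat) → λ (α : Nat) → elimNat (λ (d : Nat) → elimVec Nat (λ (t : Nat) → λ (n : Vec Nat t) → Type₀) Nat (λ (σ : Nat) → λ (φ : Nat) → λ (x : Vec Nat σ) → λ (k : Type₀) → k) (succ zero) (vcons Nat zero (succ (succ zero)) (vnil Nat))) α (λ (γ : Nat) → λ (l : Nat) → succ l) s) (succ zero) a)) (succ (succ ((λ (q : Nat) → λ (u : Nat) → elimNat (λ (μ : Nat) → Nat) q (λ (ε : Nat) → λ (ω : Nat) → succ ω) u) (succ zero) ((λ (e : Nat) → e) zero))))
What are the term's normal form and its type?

normal form:
  succ (succ (succ (succ zero)))
inferred type:
  Nat
observation: normalization takes exactly 12 steps under the normal-order strategy.


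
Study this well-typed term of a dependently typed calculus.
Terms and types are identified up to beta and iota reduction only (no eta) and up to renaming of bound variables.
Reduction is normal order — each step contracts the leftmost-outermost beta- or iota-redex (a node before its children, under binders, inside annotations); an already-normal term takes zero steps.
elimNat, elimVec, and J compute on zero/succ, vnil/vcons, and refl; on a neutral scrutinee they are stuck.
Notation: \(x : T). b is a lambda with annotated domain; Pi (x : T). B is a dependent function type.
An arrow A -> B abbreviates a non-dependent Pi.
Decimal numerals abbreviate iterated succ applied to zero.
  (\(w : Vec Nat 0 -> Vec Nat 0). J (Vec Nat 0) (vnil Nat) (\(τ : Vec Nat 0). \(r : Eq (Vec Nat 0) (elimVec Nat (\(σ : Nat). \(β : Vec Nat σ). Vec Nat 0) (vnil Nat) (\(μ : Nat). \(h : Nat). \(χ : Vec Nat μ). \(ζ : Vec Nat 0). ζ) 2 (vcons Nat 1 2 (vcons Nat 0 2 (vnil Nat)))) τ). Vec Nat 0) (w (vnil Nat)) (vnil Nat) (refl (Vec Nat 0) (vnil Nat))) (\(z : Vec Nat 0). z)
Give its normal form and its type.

reduced normal form:
  vnil Nat
inferred type:
  Vec Nat 0
observation: reduction starts at a beta-redex, and 3 normal-order steps reach the normal form.


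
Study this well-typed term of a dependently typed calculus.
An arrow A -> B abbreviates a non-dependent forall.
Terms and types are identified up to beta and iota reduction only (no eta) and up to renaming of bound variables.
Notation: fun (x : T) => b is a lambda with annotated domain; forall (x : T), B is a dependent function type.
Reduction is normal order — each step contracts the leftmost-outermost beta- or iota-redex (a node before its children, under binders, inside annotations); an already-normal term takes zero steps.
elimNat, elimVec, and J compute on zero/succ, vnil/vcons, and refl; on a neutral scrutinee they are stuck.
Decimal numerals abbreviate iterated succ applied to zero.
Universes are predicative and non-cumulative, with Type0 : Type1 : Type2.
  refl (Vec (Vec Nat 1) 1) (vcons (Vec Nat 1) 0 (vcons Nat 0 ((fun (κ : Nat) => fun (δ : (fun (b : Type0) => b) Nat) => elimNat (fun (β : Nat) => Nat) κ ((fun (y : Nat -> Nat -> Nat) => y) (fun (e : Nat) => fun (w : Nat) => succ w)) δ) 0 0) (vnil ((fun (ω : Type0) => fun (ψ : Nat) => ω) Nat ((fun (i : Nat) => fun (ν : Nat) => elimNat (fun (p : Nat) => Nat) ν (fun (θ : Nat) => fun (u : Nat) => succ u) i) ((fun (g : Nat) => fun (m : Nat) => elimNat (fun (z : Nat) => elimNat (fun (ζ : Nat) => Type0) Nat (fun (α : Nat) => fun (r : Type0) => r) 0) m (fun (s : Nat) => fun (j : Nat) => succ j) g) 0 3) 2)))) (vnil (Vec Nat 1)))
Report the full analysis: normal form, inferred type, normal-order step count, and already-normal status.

resulting normal form:
  refl (Vec (Vec Nat 1) 1) (vcons (Vec Nat 1) 0 (vcons Nat 0 0 (vnil Nat)) (vnil (Vec Nat 1)))
inferred type:
  Eq (Vec (Vec Nat 1) 1) (vcons (Vec Nat 1) 0 (vcons Nat 0 0 (vnil Nat)) (vnil (Vec Nat 1))) (vcons (Vec Nat 1) 0 (vcons Nat 0 0 (vnil Nat)) (vnil (Vec Nat 1)))
reduction steps (normal order): 5
started in normal form: no
first redex: a beta-redex


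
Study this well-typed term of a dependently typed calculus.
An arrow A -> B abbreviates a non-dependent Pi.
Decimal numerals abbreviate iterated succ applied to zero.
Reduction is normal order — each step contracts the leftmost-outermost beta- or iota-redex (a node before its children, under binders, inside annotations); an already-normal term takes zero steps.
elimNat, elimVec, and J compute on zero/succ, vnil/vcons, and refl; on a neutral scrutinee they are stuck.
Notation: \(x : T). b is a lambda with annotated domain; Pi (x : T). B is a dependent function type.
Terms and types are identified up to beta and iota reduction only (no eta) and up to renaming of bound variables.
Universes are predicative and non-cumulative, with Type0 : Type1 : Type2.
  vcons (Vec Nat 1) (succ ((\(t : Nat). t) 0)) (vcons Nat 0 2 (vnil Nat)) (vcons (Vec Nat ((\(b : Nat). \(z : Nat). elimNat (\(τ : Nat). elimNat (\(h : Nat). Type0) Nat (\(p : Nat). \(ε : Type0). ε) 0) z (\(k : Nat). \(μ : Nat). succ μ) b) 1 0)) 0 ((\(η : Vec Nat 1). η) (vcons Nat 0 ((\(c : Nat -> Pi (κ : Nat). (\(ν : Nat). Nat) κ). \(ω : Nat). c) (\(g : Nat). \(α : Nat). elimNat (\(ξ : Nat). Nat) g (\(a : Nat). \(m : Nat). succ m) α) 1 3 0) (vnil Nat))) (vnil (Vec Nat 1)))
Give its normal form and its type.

resulting normal form:
  vcons (Vec Nat 1) 1 (vcons Nat 0 2 (vnil Nat)) (vcons (Vec Nat 1) 0 (vcons Nat 0 3 (vnil Nat)) (vnil (Vec Nat 1)))
the term's type:
  Vec (Vec Nat 1) 2


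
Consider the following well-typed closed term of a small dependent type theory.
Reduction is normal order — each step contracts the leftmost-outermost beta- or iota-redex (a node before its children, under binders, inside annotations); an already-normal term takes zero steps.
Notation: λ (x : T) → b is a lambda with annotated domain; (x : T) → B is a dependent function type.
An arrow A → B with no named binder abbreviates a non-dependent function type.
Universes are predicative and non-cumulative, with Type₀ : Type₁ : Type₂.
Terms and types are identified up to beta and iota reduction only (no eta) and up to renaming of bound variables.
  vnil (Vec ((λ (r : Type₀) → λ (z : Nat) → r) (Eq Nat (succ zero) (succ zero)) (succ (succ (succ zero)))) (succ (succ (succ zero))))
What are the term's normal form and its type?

reduced normal form:
  vnil (Vec (Eq Nat (succ zero) (succ zero)) (succ (succ (succ zero))))
type:
  Vec (Vec (Eq Nat (succ zero) (succ zero)) (succ (succ (succ zero)))) zero


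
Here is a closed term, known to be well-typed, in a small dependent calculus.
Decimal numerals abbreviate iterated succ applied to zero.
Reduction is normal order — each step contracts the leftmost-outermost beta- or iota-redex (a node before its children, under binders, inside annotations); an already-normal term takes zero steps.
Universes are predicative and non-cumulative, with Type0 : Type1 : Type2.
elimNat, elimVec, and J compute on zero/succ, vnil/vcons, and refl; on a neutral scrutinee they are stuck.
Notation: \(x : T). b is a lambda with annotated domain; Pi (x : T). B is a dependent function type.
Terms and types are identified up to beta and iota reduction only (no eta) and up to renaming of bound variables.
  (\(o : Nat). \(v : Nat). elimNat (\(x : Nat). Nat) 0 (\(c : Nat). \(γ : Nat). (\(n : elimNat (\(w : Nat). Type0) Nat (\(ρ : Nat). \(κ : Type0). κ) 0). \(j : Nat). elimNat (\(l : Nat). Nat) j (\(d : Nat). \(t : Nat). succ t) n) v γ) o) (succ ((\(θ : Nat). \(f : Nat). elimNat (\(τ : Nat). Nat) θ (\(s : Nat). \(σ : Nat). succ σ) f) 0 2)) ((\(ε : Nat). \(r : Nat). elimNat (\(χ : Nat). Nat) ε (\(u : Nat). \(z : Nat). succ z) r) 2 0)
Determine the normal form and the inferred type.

normal form:
  6
type:
  Nat
observation: the leftmost-outermost redex is a beta-redex, and normalization takes 45 steps.


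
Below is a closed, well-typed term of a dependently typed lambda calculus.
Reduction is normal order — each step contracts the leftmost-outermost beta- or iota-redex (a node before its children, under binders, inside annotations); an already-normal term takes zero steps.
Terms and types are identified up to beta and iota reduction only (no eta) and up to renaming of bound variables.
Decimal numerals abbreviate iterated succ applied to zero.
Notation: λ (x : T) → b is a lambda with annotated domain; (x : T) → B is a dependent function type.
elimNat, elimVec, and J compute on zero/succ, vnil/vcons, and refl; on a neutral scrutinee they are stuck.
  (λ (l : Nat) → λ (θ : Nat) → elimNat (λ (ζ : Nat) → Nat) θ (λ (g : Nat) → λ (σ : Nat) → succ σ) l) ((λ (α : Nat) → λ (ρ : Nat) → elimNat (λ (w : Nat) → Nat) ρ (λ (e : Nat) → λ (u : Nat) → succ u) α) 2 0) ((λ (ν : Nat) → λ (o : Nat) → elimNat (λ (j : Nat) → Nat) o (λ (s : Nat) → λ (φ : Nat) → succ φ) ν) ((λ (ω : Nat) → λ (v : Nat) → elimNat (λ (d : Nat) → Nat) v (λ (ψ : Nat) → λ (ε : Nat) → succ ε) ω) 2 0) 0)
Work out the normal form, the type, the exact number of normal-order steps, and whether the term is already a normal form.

reduced normal form:
  4
inferred type:
  Nat
steps to reach normal form (normal order): 36
already normal: no
first contracted redex: a beta-redex


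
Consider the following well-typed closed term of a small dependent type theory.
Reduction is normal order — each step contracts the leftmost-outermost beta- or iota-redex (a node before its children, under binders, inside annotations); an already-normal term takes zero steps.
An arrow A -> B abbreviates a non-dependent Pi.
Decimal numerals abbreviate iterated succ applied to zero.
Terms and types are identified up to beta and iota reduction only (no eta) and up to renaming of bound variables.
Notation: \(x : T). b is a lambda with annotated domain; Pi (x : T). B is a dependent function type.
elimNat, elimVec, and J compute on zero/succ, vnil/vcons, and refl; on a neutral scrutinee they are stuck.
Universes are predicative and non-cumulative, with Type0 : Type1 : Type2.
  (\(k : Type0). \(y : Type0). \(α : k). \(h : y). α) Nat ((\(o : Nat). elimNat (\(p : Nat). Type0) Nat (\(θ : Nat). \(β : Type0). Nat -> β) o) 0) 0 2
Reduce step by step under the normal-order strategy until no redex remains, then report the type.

reduction (normal order):
  (\(k : Type0). \(y : Type0). \(α : k). \(h : y). α) Nat ((\(o : Nat). elimNat (\(p : Nat). Type0) Nat (\(θ : Nat). \(β : Type0). Nat -> β) o) 0) 0 2
  ~> (\(k : Type0). \(y : Nat). \(α : k). y) ((\(h : Nat). elimNat (\(o : Nat). Type0) Nat (\(p : Nat). \(θ : Type0). Nat -> θ) h) 0) 0 2
  ~> (\(k : Nat). \(y : (\(α : Nat). elimNat (\(h : Nat). Type0) Nat (\(o : Nat). \(p : Type0). Nat -> p) α) 0). k) 0 2
  ~> (\(k : (\(y : Nat). elimNat (\(α : Nat). Type0) Nat (\(h : Nat). \(o : Type0). Nat -> o) y) 0). 0) 2
  ~> 0
type:
  Nat


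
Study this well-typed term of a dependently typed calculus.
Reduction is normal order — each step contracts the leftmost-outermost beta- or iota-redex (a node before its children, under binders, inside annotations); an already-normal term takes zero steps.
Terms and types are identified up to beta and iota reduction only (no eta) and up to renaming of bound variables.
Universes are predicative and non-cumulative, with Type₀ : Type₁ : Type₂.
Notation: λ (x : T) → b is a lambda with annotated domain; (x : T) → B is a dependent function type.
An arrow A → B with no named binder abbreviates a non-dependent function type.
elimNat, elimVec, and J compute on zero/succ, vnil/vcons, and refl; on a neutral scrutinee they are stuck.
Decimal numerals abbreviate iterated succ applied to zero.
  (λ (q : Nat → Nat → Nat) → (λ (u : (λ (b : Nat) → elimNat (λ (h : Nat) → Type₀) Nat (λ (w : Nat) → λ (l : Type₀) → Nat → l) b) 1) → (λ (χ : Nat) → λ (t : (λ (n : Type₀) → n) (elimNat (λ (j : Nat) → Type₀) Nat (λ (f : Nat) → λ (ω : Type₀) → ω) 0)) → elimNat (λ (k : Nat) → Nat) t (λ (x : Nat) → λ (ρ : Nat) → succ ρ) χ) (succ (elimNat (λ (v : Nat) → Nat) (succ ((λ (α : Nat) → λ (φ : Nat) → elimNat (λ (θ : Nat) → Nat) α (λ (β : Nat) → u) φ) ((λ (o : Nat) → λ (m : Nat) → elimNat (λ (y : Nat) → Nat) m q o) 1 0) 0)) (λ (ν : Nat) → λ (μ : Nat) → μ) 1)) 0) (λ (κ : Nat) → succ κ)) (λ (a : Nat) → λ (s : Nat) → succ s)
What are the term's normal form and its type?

reduced normal form:
  3
inferred type:
  Nat
observation: the term reaches its normal form after 27 normal-order steps.


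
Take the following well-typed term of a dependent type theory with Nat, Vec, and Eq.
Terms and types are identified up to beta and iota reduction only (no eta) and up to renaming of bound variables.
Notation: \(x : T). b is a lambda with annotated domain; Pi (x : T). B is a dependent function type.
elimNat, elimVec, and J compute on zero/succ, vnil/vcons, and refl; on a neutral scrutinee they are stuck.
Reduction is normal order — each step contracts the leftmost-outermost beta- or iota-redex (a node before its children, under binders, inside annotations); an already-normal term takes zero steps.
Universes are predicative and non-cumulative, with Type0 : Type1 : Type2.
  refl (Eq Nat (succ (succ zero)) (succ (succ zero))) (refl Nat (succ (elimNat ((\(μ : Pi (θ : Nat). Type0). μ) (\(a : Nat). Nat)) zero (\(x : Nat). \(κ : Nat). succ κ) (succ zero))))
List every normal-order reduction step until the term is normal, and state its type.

reduction (normal order):
  refl (Eq Nat (succ (succ zero)) (succ (succ zero))) (refl Nat (succ (elimNat ((\(μ : Pi (θ : Nat). Type0). μ) (\(a : Nat). Nat)) zero (\(x : Nat). \(κ : Nat). succ κ) (succ zero))))
  ~> refl (Eq Nat (succ (succ zero)) (succ (succ zero))) (refl Nat (succ ((\(μ : Nat). \(θ : Nat). succ θ) zero (elimNat ((\(a : Pi (x : Nat). Type0). a) (\(κ : Nat). Nat)) zero (\(ψ : Nat). \(ε : Nat). succ ε) zero))))
  ~> refl (Eq Nat (succ (succ zero)) (succ (succ zero))) (refl Nat (succ ((\(μ : Nat). succ μ) (elimNat ((\(θ : Pi (a : Nat). Type0). θ) (\(x : Nat). Nat)) zero (\(κ : Nat). \(ψ : Nat). succ ψ) zero))))
  ~> refl (Eq Nat (succ (succ zero)) (succ (succ zero))) (refl Nat (succ (succ (elimNat ((\(μ : Pi (θ : Nat). Type0). μ) (\(a : Nat). Nat)) zero (\(x : Nat). \(κ : Nat). succ κ) zero))))
  ~> refl (Eq Nat (succ (succ zero)) (succ (succ zero))) (refl Nat (succ (succ zero)))
the term's type:
  Eq (Eq Nat (succ (succ zero)) (succ (succ zero))) (refl Nat (succ (succ zero))) (refl Nat (succ (succ zero)))


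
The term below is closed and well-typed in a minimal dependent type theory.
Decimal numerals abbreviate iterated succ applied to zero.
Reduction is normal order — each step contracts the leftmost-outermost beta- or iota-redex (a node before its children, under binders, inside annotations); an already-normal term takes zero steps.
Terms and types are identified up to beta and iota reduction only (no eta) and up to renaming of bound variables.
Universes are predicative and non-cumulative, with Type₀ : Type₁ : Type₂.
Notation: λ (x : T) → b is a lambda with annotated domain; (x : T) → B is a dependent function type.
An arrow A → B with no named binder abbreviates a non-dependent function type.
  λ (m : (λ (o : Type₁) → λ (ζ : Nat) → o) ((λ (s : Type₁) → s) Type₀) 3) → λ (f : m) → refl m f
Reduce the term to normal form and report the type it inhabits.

reduced normal form:
  λ (m : Type₀) → λ (o : m) → refl m o
inferred type:
  (m : Type₀) → (o : m) → Eq m o o
observation: contracting a beta-redex first, the term normalizes in 3 steps.


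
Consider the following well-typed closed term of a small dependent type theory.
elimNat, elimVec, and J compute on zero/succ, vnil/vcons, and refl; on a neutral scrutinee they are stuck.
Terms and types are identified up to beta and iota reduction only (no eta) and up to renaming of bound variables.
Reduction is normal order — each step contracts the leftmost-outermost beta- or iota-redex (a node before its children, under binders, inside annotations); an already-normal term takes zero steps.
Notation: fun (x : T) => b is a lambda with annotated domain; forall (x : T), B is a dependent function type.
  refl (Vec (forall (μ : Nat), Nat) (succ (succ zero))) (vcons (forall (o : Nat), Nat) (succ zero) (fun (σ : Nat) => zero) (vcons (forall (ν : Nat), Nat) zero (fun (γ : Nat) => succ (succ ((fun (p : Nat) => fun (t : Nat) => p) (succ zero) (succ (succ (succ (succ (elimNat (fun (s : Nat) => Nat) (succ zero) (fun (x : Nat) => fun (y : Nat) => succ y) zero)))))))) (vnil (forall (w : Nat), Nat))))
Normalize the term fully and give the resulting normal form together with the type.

reduced normal form:
  refl (Vec (forall (μ : Nat), Nat) (succ (succ zero))) (vcons (forall (o : Nat), Nat) (succ zero) (fun (σ : Nat) => zero) (vcons (forall (ν : Nat), Nat) zero (fun (γ : Nat) => succ (succ (succ zero))) (vnil (forall (p : Nat), Nat))))
the term's type:
  Eq (Vec (forall (μ : Nat), Nat) (succ (succ zero))) (vcons (forall (o : Nat), Nat) (succ zero) (fun (σ : Nat) => zero) (vcons (forall (ν : Nat), Nat) zero (fun (γ : Nat) => succ (succ (succ zero))) (vnil (forall (p : Nat), Nat)))) (vcons (forall (t : Nat), Nat) (succ zero) (fun (s : Nat) => zero) (vcons (forall (x : Nat), Nat) zero (fun (y : Nat) => succ (succ (succ zero))) (vnil (forall (w : Nat), Nat))))
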